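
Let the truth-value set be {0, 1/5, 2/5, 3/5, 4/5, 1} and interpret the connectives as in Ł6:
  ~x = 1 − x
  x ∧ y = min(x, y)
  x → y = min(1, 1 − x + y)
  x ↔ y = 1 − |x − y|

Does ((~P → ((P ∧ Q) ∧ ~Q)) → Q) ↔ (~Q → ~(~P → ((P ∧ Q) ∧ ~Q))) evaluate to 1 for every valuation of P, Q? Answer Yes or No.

Yes

At P = 4/5, Q = 2/5, for instance:
~P = ~4/5 = 1/5
P ∧ Q = 4/5 ∧ 2/5 = 2/5
~Q = ~2/5 = 3/5
(P ∧ Q) ∧ ~Q = 2/5 ∧ 3/5 = 2/5
~P → ((P ∧ Q) ∧ ~Q) = 1/5 → 2/5 = 1
(~P → ((P ∧ Q) ∧ ~Q)) → Q = 1 → 2/5 = 2/5
~Q = ~2/5 = 3/5
~(~P → ((P ∧ Q) ∧ ~Q)) = ~1 = 0
~Q → ~(~P → ((P ∧ Q) ∧ ~Q)) = 3/5 → 0 = 2/5
((~P → ((P ∧ Q) ∧ ~Q)) → Q) ↔ (~Q → ~(~P → ((P ∧ Q) ∧ ~Q))) = 2/5 ↔ 2/5 = 1
and checking the remaining 35 assignments likewise gives ≥ 1 in every case.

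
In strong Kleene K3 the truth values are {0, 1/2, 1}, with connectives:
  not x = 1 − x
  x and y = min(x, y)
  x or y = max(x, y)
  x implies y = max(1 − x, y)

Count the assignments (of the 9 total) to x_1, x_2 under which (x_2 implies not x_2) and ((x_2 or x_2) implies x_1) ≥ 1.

x_1 = 0, x_2 = 0 ↦ 1  ≥
x_1 = 0, x_2 = 1/2 ↦ 1/2  <
x_1 = 0, x_2 = 1 ↦ 0  <
x_1 = 1/2, x_2 = 0 ↦ 1  ≥
x_1 = 1/2, x_2 = 1/2 ↦ 1/2  <
x_1 = 1/2, x_2 = 1 ↦ 0  <
x_1 = 1, x_2 = 0 ↦ 1  ≥
x_1 = 1, x_2 = 1/2 ↦ 1/2  <
x_1 = 1, x_2 = 1 ↦ 0  <
So 3 of the 9 assignments meet the threshold.

3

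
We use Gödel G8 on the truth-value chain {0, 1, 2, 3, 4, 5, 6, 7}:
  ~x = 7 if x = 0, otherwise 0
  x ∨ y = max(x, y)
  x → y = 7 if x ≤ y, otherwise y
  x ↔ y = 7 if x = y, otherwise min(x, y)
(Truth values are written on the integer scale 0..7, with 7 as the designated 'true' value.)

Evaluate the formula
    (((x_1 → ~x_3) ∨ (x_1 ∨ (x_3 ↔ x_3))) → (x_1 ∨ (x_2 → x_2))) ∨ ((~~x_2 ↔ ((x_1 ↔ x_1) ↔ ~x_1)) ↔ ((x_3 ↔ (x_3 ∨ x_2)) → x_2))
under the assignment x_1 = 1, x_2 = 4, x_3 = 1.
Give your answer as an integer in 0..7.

7

~x_3 = ~1 = 0
x_1 → ~x_3 = 1 → 0 = 0
x_3 ↔ x_3 = 1 ↔ 1 = 7
x_1 ∨ (x_3 ↔ x_3) = 1 ∨ 7 = 7
(x_1 → ~x_3) ∨ (x_1 ∨ (x_3 ↔ x_3)) = 0 ∨ 7 = 7
x_2 → x_2 = 4 → 4 = 7
x_1 ∨ (x_2 → x_2) = 1 ∨ 7 = 7
((x_1 → ~x_3) ∨ (x_1 ∨ (x_3 ↔ x_3))) → (x_1 ∨ (x_2 → x_2)) = 7 → 7 = 7
~x_2 = ~4 = 0
~~x_2 = ~0 = 7
x_1 ↔ x_1 = 1 ↔ 1 = 7
~x_1 = ~1 = 0
(x_1 ↔ x_1) ↔ ~x_1 = 7 ↔ 0 = 0
~~x_2 ↔ ((x_1 ↔ x_1) ↔ ~x_1) = 7 ↔ 0 = 0
x_3 ∨ x_2 = 1 ∨ 4 = 4
x_3 ↔ (x_3 ∨ x_2) = 1 ↔ 4 = 1
(x_3 ↔ (x_3 ∨ x_2)) → x_2 = 1 → 4 = 7
(~~x_2 ↔ ((x_1 ↔ x_1) ↔ ~x_1)) ↔ ((x_3 ↔ (x_3 ∨ x_2)) → x_2) = 0 ↔ 7 = 0
(((x_1 → ~x_3) ∨ (x_1 ∨ (x_3 ↔ x_3))) → (x_1 ∨ (x_2 → x_2))) ∨ ((~~x_2 ↔ ((x_1 ↔ x_1) ↔ ~x_1)) ↔ ((x_3 ↔ (x_3 ∨ x_2)) → x_2)) = 7 ∨ 0 = 7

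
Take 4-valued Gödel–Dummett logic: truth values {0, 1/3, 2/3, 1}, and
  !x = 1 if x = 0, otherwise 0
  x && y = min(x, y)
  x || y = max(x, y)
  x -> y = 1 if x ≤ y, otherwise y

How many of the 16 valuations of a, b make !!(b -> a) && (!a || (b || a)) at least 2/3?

11

a = 0, b = 0 ↦ 1  ≥
a = 0, b = 1/3 ↦ 0  <
a = 0, b = 2/3 ↦ 0  <
a = 0, b = 1 ↦ 0  <
a = 1/3, b = 0 ↦ 1/3  <
a = 1/3, b = 1/3 ↦ 1/3  <
a = 1/3, b = 2/3 ↦ 2/3  ≥
a = 1/3, b = 1 ↦ 1  ≥
a = 2/3, b = 0 ↦ 2/3  ≥
a = 2/3, b = 1/3 ↦ 2/3  ≥
a = 2/3, b = 2/3 ↦ 2/3  ≥
a = 2/3, b = 1 ↦ 1  ≥
a = 1, b = 0 ↦ 1  ≥
a = 1, b = 1/3 ↦ 1  ≥
a = 1, b = 2/3 ↦ 1  ≥
a = 1, b = 1 ↦ 1  ≥
So 11 of the 16 assignments meet the threshold.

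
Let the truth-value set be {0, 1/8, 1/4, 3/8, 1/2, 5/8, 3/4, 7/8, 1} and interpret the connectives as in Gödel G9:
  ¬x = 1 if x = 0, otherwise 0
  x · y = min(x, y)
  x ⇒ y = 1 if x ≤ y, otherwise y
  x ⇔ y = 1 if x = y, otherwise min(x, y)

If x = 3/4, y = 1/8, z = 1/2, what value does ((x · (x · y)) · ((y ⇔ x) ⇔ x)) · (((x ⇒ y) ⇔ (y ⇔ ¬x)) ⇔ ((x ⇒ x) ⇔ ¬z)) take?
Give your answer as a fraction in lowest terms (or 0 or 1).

x · y = 3/4 · 1/8 = 1/8
x · (x · y) = 3/4 · 1/8 = 1/8
y ⇔ x = 1/8 ⇔ 3/4 = 1/8
(y ⇔ x) ⇔ x = 1/8 ⇔ 3/4 = 1/8
(x · (x · y)) · ((y ⇔ x) ⇔ x) = 1/8 · 1/8 = 1/8
x ⇒ y = 3/4 ⇒ 1/8 = 1/8
¬x = ¬3/4 = 0
y ⇔ ¬x = 1/8 ⇔ 0 = 0
(x ⇒ y) ⇔ (y ⇔ ¬x) = 1/8 ⇔ 0 = 0
x ⇒ x = 3/4 ⇒ 3/4 = 1
¬z = ¬1/2 = 0
(x ⇒ x) ⇔ ¬z = 1 ⇔ 0 = 0
((x ⇒ y) ⇔ (y ⇔ ¬x)) ⇔ ((x ⇒ x) ⇔ ¬z) = 0 ⇔ 0 = 1
((x · (x · y)) · ((y ⇔ x) ⇔ x)) · (((x ⇒ y) ⇔ (y ⇔ ¬x)) ⇔ ((x ⇒ x) ⇔ ¬z)) = 1/8 · 1 = 1/8

1/8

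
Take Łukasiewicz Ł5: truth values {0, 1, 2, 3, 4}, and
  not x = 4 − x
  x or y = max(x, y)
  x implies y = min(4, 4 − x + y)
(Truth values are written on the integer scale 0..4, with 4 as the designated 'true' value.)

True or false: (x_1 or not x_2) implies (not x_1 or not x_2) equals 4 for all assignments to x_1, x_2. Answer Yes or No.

No

Counterexample: take x_1 = 3, x_2 = 2.
not x_2 = not 2 = 2
x_1 or not x_2 = 3 or 2 = 3
not x_1 = not 3 = 1
not x_2 = not 2 = 2
not x_1 or not x_2 = 1 or 2 = 2
(x_1 or not x_2) implies (not x_1 or not x_2) = 3 implies 2 = 3
This gives 3 ≠ 4.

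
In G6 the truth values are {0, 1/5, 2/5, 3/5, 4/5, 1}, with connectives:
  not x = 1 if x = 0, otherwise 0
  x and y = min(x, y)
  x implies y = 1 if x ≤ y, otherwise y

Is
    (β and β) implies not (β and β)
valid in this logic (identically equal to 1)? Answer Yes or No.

No

Counterexample: take β = 1/5.
β and β = 1/5 and 1/5 = 1/5
β and β = 1/5 and 1/5 = 1/5
not (β and β) = not 1/5 = 0
(β and β) implies not (β and β) = 1/5 implies 0 = 0
This gives 0 ≠ 1.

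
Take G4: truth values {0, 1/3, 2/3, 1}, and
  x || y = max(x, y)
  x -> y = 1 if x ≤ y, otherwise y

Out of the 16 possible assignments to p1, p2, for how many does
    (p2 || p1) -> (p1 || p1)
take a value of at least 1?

p1 = 0, p2 = 0 ↦ 1  ≥
p1 = 0, p2 = 1/3 ↦ 0  <
p1 = 0, p2 = 2/3 ↦ 0  <
p1 = 0, p2 = 1 ↦ 0  <
p1 = 1/3, p2 = 0 ↦ 1  ≥
p1 = 1/3, p2 = 1/3 ↦ 1  ≥
p1 = 1/3, p2 = 2/3 ↦ 1/3  <
p1 = 1/3, p2 = 1 ↦ 1/3  <
p1 = 2/3, p2 = 0 ↦ 1  ≥
p1 = 2/3, p2 = 1/3 ↦ 1  ≥
p1 = 2/3, p2 = 2/3 ↦ 1  ≥
p1 = 2/3, p2 = 1 ↦ 2/3  <
p1 = 1, p2 = 0 ↦ 1  ≥
p1 = 1, p2 = 1/3 ↦ 1  ≥
p1 = 1, p2 = 2/3 ↦ 1  ≥
p1 = 1, p2 = 1 ↦ 1  ≥
So 10 of the 16 assignments meet the threshold.

10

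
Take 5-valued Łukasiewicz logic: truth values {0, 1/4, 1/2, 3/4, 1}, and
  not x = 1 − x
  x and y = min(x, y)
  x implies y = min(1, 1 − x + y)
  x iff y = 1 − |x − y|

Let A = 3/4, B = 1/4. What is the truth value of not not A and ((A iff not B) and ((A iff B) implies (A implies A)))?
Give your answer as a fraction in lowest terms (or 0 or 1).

not A = not 3/4 = 1/4
not not A = not 1/4 = 3/4
not B = not 1/4 = 3/4
A iff not B = 3/4 iff 3/4 = 1
A iff B = 3/4 iff 1/4 = 1/2
A implies A = 3/4 implies 3/4 = 1
(A iff B) implies (A implies A) = 1/2 implies 1 = 1
(A iff not B) and ((A iff B) implies (A implies A)) = 1 and 1 = 1
not not A and ((A iff not B) and ((A iff B) implies (A implies A))) = 3/4 and 1 = 3/4

3/4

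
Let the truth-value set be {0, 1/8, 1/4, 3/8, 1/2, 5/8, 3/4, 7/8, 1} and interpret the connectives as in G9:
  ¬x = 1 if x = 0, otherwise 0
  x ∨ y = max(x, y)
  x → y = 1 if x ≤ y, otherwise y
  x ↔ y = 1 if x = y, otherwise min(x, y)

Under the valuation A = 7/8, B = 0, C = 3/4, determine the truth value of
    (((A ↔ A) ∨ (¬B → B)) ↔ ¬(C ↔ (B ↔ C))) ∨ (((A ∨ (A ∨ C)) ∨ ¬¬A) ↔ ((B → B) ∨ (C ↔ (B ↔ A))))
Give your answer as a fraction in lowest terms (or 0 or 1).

A ↔ A = 7/8 ↔ 7/8 = 1
¬B = ¬0 = 1
¬B → B = 1 → 0 = 0
(A ↔ A) ∨ (¬B → B) = 1 ∨ 0 = 1
B ↔ C = 0 ↔ 3/4 = 0
C ↔ (B ↔ C) = 3/4 ↔ 0 = 0
¬(C ↔ (B ↔ C)) = ¬0 = 1
((A ↔ A) ∨ (¬B → B)) ↔ ¬(C ↔ (B ↔ C)) = 1 ↔ 1 = 1
A ∨ C = 7/8 ∨ 3/4 = 7/8
A ∨ (A ∨ C) = 7/8 ∨ 7/8 = 7/8
¬A = ¬7/8 = 0
¬¬A = ¬0 = 1
(A ∨ (A ∨ C)) ∨ ¬¬A = 7/8 ∨ 1 = 1
B → B = 0 → 0 = 1
B ↔ A = 0 ↔ 7/8 = 0
C ↔ (B ↔ A) = 3/4 ↔ 0 = 0
(B → B) ∨ (C ↔ (B ↔ A)) = 1 ∨ 0 = 1
((A ∨ (A ∨ C)) ∨ ¬¬A) ↔ ((B → B) ∨ (C ↔ (B ↔ A))) = 1 ↔ 1 = 1
(((A ↔ A) ∨ (¬B → B)) ↔ ¬(C ↔ (B ↔ C))) ∨ (((A ∨ (A ∨ C)) ∨ ¬¬A) ↔ ((B → B) ∨ (C ↔ (B ↔ A)))) = 1 ∨ 1 = 1

1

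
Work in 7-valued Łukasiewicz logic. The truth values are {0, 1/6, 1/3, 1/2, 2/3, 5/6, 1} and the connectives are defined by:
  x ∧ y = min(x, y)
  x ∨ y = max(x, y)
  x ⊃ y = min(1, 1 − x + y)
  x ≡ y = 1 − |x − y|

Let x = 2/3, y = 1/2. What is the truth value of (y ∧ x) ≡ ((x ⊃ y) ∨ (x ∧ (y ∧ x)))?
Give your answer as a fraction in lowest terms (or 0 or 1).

2/3

y ∧ x = 1/2 ∧ 2/3 = 1/2
x ⊃ y = 2/3 ⊃ 1/2 = 5/6
y ∧ x = 1/2 ∧ 2/3 = 1/2
x ∧ (y ∧ x) = 2/3 ∧ 1/2 = 1/2
(x ⊃ y) ∨ (x ∧ (y ∧ x)) = 5/6 ∨ 1/2 = 5/6
(y ∧ x) ≡ ((x ⊃ y) ∨ (x ∧ (y ∧ x))) = 1/2 ≡ 5/6 = 2/3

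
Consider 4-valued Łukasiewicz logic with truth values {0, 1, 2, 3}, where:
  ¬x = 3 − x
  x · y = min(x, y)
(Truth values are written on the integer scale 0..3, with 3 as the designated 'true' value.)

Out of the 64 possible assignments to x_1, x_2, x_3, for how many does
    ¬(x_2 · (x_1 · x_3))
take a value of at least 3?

37

value 3: 37 assignments (counts)
value 2: 19 assignments
value 1: 7 assignments
value 0: 1 assignment
So 37 of the 64 assignments meet the threshold.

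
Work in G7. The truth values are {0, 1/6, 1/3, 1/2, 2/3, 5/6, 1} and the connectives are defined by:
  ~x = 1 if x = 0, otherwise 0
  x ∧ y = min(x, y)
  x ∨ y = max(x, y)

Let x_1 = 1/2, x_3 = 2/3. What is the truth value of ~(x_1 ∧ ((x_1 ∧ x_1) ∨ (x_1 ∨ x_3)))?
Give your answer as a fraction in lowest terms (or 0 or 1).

0

x_1 ∧ x_1 = 1/2 ∧ 1/2 = 1/2
x_1 ∨ x_3 = 1/2 ∨ 2/3 = 2/3
(x_1 ∧ x_1) ∨ (x_1 ∨ x_3) = 1/2 ∨ 2/3 = 2/3
x_1 ∧ ((x_1 ∧ x_1) ∨ (x_1 ∨ x_3)) = 1/2 ∧ 2/3 = 1/2
~(x_1 ∧ ((x_1 ∧ x_1) ∨ (x_1 ∨ x_3))) = ~1/2 = 0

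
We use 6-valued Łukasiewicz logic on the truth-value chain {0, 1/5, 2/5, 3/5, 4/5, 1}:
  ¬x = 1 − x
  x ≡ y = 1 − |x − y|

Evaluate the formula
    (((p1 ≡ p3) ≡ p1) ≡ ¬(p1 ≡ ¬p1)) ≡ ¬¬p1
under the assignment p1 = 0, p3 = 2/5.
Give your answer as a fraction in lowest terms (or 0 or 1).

p1 ≡ p3 = 0 ≡ 2/5 = 3/5
(p1 ≡ p3) ≡ p1 = 3/5 ≡ 0 = 2/5
¬p1 = ¬0 = 1
p1 ≡ ¬p1 = 0 ≡ 1 = 0
¬(p1 ≡ ¬p1) = ¬0 = 1
((p1 ≡ p3) ≡ p1) ≡ ¬(p1 ≡ ¬p1) = 2/5 ≡ 1 = 2/5
¬p1 = ¬0 = 1
¬¬p1 = ¬1 = 0
(((p1 ≡ p3) ≡ p1) ≡ ¬(p1 ≡ ¬p1)) ≡ ¬¬p1 = 2/5 ≡ 0 = 3/5

3/5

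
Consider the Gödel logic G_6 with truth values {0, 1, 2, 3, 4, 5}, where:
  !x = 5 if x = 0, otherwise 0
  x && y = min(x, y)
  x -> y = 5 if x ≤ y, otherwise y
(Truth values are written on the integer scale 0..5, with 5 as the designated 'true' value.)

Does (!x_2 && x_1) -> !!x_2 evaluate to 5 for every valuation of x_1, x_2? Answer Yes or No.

No

Counterexample: take x_1 = 1, x_2 = 0.
!x_2 = !0 = 5
!x_2 && x_1 = 5 && 1 = 1
!!x_2 = !5 = 0
(!x_2 && x_1) -> !!x_2 = 1 -> 0 = 0
This gives 0 ≠ 5.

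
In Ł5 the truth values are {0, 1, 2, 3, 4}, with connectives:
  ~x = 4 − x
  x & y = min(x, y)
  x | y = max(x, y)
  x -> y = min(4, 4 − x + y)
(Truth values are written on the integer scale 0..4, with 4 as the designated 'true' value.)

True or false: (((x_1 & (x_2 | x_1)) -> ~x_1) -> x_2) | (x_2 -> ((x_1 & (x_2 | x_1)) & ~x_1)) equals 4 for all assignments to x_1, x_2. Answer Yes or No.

No

Counterexample: take x_1 = 0, x_2 = 1.
x_2 | x_1 = 1 | 0 = 1
x_1 & (x_2 | x_1) = 0 & 1 = 0
~x_1 = ~0 = 4
(x_1 & (x_2 | x_1)) -> ~x_1 = 0 -> 4 = 4
((x_1 & (x_2 | x_1)) -> ~x_1) -> x_2 = 4 -> 1 = 1
x_2 | x_1 = 1 | 0 = 1
x_1 & (x_2 | x_1) = 0 & 1 = 0
~x_1 = ~0 = 4
(x_1 & (x_2 | x_1)) & ~x_1 = 0 & 4 = 0
x_2 -> ((x_1 & (x_2 | x_1)) & ~x_1) = 1 -> 0 = 3
(((x_1 & (x_2 | x_1)) -> ~x_1) -> x_2) | (x_2 -> ((x_1 & (x_2 | x_1)) & ~x_1)) = 1 | 3 = 3
This gives 3 ≠ 4.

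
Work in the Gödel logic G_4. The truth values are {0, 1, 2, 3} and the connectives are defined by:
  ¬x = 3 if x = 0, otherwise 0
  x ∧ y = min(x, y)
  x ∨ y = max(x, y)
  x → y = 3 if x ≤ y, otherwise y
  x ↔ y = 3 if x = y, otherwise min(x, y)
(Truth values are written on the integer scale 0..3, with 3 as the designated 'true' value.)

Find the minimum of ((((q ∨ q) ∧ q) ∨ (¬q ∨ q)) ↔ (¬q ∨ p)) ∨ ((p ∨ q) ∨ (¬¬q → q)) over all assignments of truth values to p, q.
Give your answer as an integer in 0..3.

Take p = 0, q = 1:
q ∨ q = 1 ∨ 1 = 1
(q ∨ q) ∧ q = 1 ∧ 1 = 1
¬q = ¬1 = 0
¬q ∨ q = 0 ∨ 1 = 1
((q ∨ q) ∧ q) ∨ (¬q ∨ q) = 1 ∨ 1 = 1
¬q = ¬1 = 0
¬q ∨ p = 0 ∨ 0 = 0
(((q ∨ q) ∧ q) ∨ (¬q ∨ q)) ↔ (¬q ∨ p) = 1 ↔ 0 = 0
p ∨ q = 0 ∨ 1 = 1
¬q = ¬1 = 0
¬¬q = ¬0 = 3
¬¬q → q = 3 → 1 = 1
(p ∨ q) ∨ (¬¬q → q) = 1 ∨ 1 = 1
((((q ∨ q) ∧ q) ∨ (¬q ∨ q)) ↔ (¬q ∨ p)) ∨ ((p ∨ q) ∨ (¬¬q → q)) = 0 ∨ 1 = 1
No assignment yields a value below 1, so this is the minimum.

1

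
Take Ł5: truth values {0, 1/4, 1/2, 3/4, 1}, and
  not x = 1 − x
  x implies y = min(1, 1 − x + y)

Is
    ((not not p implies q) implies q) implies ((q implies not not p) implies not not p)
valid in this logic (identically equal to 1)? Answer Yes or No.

Yes

At p = 1/2, q = 1, for instance:
not p = not 1/2 = 1/2
not not p = not 1/2 = 1/2
not not p implies q = 1/2 implies 1 = 1
(not not p implies q) implies q = 1 implies 1 = 1
q implies not not p = 1 implies 1/2 = 1/2
(q implies not not p) implies not not p = 1/2 implies 1/2 = 1
((not not p implies q) implies q) implies ((q implies not not p) implies not not p) = 1 implies 1 = 1
and checking the remaining 24 assignments likewise gives ≥ 1 in every case.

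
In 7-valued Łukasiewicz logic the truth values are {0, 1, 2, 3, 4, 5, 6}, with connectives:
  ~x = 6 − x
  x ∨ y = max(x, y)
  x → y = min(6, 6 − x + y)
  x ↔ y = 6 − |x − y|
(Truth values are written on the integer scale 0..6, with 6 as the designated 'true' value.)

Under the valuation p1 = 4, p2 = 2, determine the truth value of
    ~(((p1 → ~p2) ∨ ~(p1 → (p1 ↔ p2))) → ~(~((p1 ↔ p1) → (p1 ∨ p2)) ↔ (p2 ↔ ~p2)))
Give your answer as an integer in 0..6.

4

~p2 = ~2 = 4
p1 → ~p2 = 4 → 4 = 6
p1 ↔ p2 = 4 ↔ 2 = 4
p1 → (p1 ↔ p2) = 4 → 4 = 6
~(p1 → (p1 ↔ p2)) = ~6 = 0
(p1 → ~p2) ∨ ~(p1 → (p1 ↔ p2)) = 6 ∨ 0 = 6
p1 ↔ p1 = 4 ↔ 4 = 6
p1 ∨ p2 = 4 ∨ 2 = 4
(p1 ↔ p1) → (p1 ∨ p2) = 6 → 4 = 4
~((p1 ↔ p1) → (p1 ∨ p2)) = ~4 = 2
~p2 = ~2 = 4
p2 ↔ ~p2 = 2 ↔ 4 = 4
~((p1 ↔ p1) → (p1 ∨ p2)) ↔ (p2 ↔ ~p2) = 2 ↔ 4 = 4
~(~((p1 ↔ p1) → (p1 ∨ p2)) ↔ (p2 ↔ ~p2)) = ~4 = 2
((p1 → ~p2) ∨ ~(p1 → (p1 ↔ p2))) → ~(~((p1 ↔ p1) → (p1 ∨ p2)) ↔ (p2 ↔ ~p2)) = 6 → 2 = 2
~(((p1 → ~p2) ∨ ~(p1 → (p1 ↔ p2))) → ~(~((p1 ↔ p1) → (p1 ∨ p2)) ↔ (p2 ↔ ~p2))) = ~2 = 4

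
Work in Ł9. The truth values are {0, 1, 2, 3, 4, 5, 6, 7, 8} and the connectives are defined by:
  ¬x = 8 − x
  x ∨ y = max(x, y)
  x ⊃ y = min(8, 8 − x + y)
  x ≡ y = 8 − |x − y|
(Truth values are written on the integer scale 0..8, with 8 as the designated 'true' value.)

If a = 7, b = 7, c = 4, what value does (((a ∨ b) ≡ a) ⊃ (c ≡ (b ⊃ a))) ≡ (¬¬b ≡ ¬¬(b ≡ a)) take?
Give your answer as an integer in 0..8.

a ∨ b = 7 ∨ 7 = 7
(a ∨ b) ≡ a = 7 ≡ 7 = 8
b ⊃ a = 7 ⊃ 7 = 8
c ≡ (b ⊃ a) = 4 ≡ 8 = 4
((a ∨ b) ≡ a) ⊃ (c ≡ (b ⊃ a)) = 8 ⊃ 4 = 4
¬b = ¬7 = 1
¬¬b = ¬1 = 7
b ≡ a = 7 ≡ 7 = 8
¬(b ≡ a) = ¬8 = 0
¬¬(b ≡ a) = ¬0 = 8
¬¬b ≡ ¬¬(b ≡ a) = 7 ≡ 8 = 7
(((a ∨ b) ≡ a) ⊃ (c ≡ (b ⊃ a))) ≡ (¬¬b ≡ ¬¬(b ≡ a)) = 4 ≡ 7 = 5

5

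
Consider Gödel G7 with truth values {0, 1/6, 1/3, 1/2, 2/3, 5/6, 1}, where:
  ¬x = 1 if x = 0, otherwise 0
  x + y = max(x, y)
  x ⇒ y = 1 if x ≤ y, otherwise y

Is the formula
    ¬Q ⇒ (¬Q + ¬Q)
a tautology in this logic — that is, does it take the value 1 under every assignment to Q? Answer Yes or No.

Q = 0 ↦ 1
Q = 1/6 ↦ 1
Q = 1/3 ↦ 1
Q = 1/2 ↦ 1
Q = 2/3 ↦ 1
Q = 5/6 ↦ 1
Q = 1 ↦ 1
Every assignment gives a value ≥ 1.

Yes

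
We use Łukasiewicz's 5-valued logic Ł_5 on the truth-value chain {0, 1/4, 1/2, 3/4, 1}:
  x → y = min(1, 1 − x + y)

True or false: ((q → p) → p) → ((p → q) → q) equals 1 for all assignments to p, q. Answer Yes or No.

Yes

At p = 0, q = 1/2, for instance:
q → p = 1/2 → 0 = 1/2
(q → p) → p = 1/2 → 0 = 1/2
p → q = 0 → 1/2 = 1
(p → q) → q = 1 → 1/2 = 1/2
((q → p) → p) → ((p → q) → q) = 1/2 → 1/2 = 1
and checking the remaining 24 assignments likewise gives ≥ 1 in every case.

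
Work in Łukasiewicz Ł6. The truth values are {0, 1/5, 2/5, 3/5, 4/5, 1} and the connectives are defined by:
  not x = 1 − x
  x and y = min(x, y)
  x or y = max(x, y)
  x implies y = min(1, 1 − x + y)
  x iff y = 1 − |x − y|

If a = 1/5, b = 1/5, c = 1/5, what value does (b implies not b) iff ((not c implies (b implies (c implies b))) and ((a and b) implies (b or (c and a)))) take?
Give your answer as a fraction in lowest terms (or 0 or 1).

1

not b = not 1/5 = 4/5
b implies not b = 1/5 implies 4/5 = 1
not c = not 1/5 = 4/5
c implies b = 1/5 implies 1/5 = 1
b implies (c implies b) = 1/5 implies 1 = 1
not c implies (b implies (c implies b)) = 4/5 implies 1 = 1
a and b = 1/5 and 1/5 = 1/5
c and a = 1/5 and 1/5 = 1/5
b or (c and a) = 1/5 or 1/5 = 1/5
(a and b) implies (b or (c and a)) = 1/5 implies 1/5 = 1
(not c implies (b implies (c implies b))) and ((a and b) implies (b or (c and a))) = 1 and 1 = 1
(b implies not b) iff ((not c implies (b implies (c implies b))) and ((a and b) implies (b or (c and a)))) = 1 iff 1 = 1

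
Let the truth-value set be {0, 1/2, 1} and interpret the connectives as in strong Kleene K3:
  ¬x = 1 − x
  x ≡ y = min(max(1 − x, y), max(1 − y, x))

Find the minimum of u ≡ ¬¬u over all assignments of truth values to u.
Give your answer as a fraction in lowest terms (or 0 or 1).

Take u = 1/2:
¬u = ¬1/2 = 1/2
¬¬u = ¬1/2 = 1/2
u ≡ ¬¬u = 1/2 ≡ 1/2 = 1/2
No assignment yields a value below 1/2, so this is the minimum.

1/2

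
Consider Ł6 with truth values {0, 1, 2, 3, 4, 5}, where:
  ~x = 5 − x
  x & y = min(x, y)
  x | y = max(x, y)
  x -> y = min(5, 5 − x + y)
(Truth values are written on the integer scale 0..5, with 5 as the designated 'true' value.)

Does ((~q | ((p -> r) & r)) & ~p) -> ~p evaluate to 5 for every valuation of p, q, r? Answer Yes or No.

Yes

At p = 2, q = 0, r = 4, for instance:
~q = ~0 = 5
p -> r = 2 -> 4 = 5
(p -> r) & r = 5 & 4 = 4
~q | ((p -> r) & r) = 5 | 4 = 5
~p = ~2 = 3
(~q | ((p -> r) & r)) & ~p = 5 & 3 = 3
((~q | ((p -> r) & r)) & ~p) -> ~p = 3 -> 3 = 5
and checking the remaining 215 assignments likewise gives ≥ 5 in every case.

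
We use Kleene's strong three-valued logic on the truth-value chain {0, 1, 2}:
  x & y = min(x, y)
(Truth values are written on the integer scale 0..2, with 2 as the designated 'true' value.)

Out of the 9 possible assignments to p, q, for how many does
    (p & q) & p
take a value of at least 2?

p = 0, q = 0 ↦ 0  <
p = 0, q = 1 ↦ 0  <
p = 0, q = 2 ↦ 0  <
p = 1, q = 0 ↦ 0  <
p = 1, q = 1 ↦ 1  <
p = 1, q = 2 ↦ 1  <
p = 2, q = 0 ↦ 0  <
p = 2, q = 1 ↦ 1  <
p = 2, q = 2 ↦ 2  ≥
So 1 of the 9 assignments meets the threshold.

1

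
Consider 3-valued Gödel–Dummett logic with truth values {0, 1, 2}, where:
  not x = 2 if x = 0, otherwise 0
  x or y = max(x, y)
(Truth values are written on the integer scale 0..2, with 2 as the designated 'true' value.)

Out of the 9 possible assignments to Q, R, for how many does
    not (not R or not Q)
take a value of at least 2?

Q = 0, R = 0 ↦ 0  <
Q = 0, R = 1 ↦ 0  <
Q = 0, R = 2 ↦ 0  <
Q = 1, R = 0 ↦ 0  <
Q = 1, R = 1 ↦ 2  ≥
Q = 1, R = 2 ↦ 2  ≥
Q = 2, R = 0 ↦ 0  <
Q = 2, R = 1 ↦ 2  ≥
Q = 2, R = 2 ↦ 2  ≥
So 4 of the 9 assignments meet the threshold.

4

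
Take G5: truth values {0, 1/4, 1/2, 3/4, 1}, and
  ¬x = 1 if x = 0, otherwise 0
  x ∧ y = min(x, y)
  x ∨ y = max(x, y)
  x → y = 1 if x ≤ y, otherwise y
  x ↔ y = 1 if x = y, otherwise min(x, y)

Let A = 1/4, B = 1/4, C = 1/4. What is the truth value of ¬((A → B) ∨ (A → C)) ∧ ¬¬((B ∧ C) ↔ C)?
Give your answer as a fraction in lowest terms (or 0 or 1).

A → B = 1/4 → 1/4 = 1
A → C = 1/4 → 1/4 = 1
(A → B) ∨ (A → C) = 1 ∨ 1 = 1
¬((A → B) ∨ (A → C)) = ¬1 = 0
B ∧ C = 1/4 ∧ 1/4 = 1/4
(B ∧ C) ↔ C = 1/4 ↔ 1/4 = 1
¬((B ∧ C) ↔ C) = ¬1 = 0
¬¬((B ∧ C) ↔ C) = ¬0 = 1
¬((A → B) ∨ (A → C)) ∧ ¬¬((B ∧ C) ↔ C) = 0 ∧ 1 = 0

0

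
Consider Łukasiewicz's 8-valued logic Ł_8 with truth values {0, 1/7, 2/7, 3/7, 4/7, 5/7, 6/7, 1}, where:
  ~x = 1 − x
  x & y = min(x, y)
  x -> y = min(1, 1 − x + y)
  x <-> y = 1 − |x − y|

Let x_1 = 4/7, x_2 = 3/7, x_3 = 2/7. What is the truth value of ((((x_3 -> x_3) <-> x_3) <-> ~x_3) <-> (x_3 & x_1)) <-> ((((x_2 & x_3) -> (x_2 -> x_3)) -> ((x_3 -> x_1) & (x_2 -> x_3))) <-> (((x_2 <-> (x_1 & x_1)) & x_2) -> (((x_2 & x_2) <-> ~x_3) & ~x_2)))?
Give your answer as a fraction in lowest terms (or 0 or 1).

6/7

x_3 -> x_3 = 2/7 -> 2/7 = 1
(x_3 -> x_3) <-> x_3 = 1 <-> 2/7 = 2/7
~x_3 = ~2/7 = 5/7
((x_3 -> x_3) <-> x_3) <-> ~x_3 = 2/7 <-> 5/7 = 4/7
x_3 & x_1 = 2/7 & 4/7 = 2/7
(((x_3 -> x_3) <-> x_3) <-> ~x_3) <-> (x_3 & x_1) = 4/7 <-> 2/7 = 5/7
x_2 & x_3 = 3/7 & 2/7 = 2/7
x_2 -> x_3 = 3/7 -> 2/7 = 6/7
(x_2 & x_3) -> (x_2 -> x_3) = 2/7 -> 6/7 = 1
x_3 -> x_1 = 2/7 -> 4/7 = 1
x_2 -> x_3 = 3/7 -> 2/7 = 6/7
(x_3 -> x_1) & (x_2 -> x_3) = 1 & 6/7 = 6/7
((x_2 & x_3) -> (x_2 -> x_3)) -> ((x_3 -> x_1) & (x_2 -> x_3)) = 1 -> 6/7 = 6/7
x_1 & x_1 = 4/7 & 4/7 = 4/7
x_2 <-> (x_1 & x_1) = 3/7 <-> 4/7 = 6/7
(x_2 <-> (x_1 & x_1)) & x_2 = 6/7 & 3/7 = 3/7
x_2 & x_2 = 3/7 & 3/7 = 3/7
~x_3 = ~2/7 = 5/7
(x_2 & x_2) <-> ~x_3 = 3/7 <-> 5/7 = 5/7
~x_2 = ~3/7 = 4/7
((x_2 & x_2) <-> ~x_3) & ~x_2 = 5/7 & 4/7 = 4/7
((x_2 <-> (x_1 & x_1)) & x_2) -> (((x_2 & x_2) <-> ~x_3) & ~x_2) = 3/7 -> 4/7 = 1
(((x_2 & x_3) -> (x_2 -> x_3)) -> ((x_3 -> x_1) & (x_2 -> x_3))) <-> (((x_2 <-> (x_1 & x_1)) & x_2) -> (((x_2 & x_2) <-> ~x_3) & ~x_2)) = 6/7 <-> 1 = 6/7
((((x_3 -> x_3) <-> x_3) <-> ~x_3) <-> (x_3 & x_1)) <-> ((((x_2 & x_3) -> (x_2 -> x_3)) -> ((x_3 -> x_1) & (x_2 -> x_3))) <-> (((x_2 <-> (x_1 & x_1)) & x_2) -> (((x_2 & x_2) <-> ~x_3) & ~x_2))) = 5/7 <-> 6/7 = 6/7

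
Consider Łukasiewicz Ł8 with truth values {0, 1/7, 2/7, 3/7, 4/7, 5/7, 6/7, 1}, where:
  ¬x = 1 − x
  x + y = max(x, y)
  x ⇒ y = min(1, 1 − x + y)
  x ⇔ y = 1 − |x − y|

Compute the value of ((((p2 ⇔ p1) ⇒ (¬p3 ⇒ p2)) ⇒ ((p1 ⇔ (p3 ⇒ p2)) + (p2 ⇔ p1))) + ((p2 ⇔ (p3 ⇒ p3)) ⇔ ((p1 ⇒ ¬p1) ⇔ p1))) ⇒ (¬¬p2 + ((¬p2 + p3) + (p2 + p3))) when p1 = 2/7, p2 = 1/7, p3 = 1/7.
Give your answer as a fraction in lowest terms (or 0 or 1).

p2 ⇔ p1 = 1/7 ⇔ 2/7 = 6/7
¬p3 = ¬1/7 = 6/7
¬p3 ⇒ p2 = 6/7 ⇒ 1/7 = 2/7
(p2 ⇔ p1) ⇒ (¬p3 ⇒ p2) = 6/7 ⇒ 2/7 = 3/7
p3 ⇒ p2 = 1/7 ⇒ 1/7 = 1
p1 ⇔ (p3 ⇒ p2) = 2/7 ⇔ 1 = 2/7
p2 ⇔ p1 = 1/7 ⇔ 2/7 = 6/7
(p1 ⇔ (p3 ⇒ p2)) + (p2 ⇔ p1) = 2/7 + 6/7 = 6/7
((p2 ⇔ p1) ⇒ (¬p3 ⇒ p2)) ⇒ ((p1 ⇔ (p3 ⇒ p2)) + (p2 ⇔ p1)) = 3/7 ⇒ 6/7 = 1
p3 ⇒ p3 = 1/7 ⇒ 1/7 = 1
p2 ⇔ (p3 ⇒ p3) = 1/7 ⇔ 1 = 1/7
¬p1 = ¬2/7 = 5/7
p1 ⇒ ¬p1 = 2/7 ⇒ 5/7 = 1
(p1 ⇒ ¬p1) ⇔ p1 = 1 ⇔ 2/7 = 2/7
(p2 ⇔ (p3 ⇒ p3)) ⇔ ((p1 ⇒ ¬p1) ⇔ p1) = 1/7 ⇔ 2/7 = 6/7
(((p2 ⇔ p1) ⇒ (¬p3 ⇒ p2)) ⇒ ((p1 ⇔ (p3 ⇒ p2)) + (p2 ⇔ p1))) + ((p2 ⇔ (p3 ⇒ p3)) ⇔ ((p1 ⇒ ¬p1) ⇔ p1)) = 1 + 6/7 = 1
¬p2 = ¬1/7 = 6/7
¬¬p2 = ¬6/7 = 1/7
¬p2 = ¬1/7 = 6/7
¬p2 + p3 = 6/7 + 1/7 = 6/7
p2 + p3 = 1/7 + 1/7 = 1/7
(¬p2 + p3) + (p2 + p3) = 6/7 + 1/7 = 6/7
¬¬p2 + ((¬p2 + p3) + (p2 + p3)) = 1/7 + 6/7 = 6/7
((((p2 ⇔ p1) ⇒ (¬p3 ⇒ p2)) ⇒ ((p1 ⇔ (p3 ⇒ p2)) + (p2 ⇔ p1))) + ((p2 ⇔ (p3 ⇒ p3)) ⇔ ((p1 ⇒ ¬p1) ⇔ p1))) ⇒ (¬¬p2 + ((¬p2 + p3) + (p2 + p3))) = 1 ⇒ 6/7 = 6/7

6/7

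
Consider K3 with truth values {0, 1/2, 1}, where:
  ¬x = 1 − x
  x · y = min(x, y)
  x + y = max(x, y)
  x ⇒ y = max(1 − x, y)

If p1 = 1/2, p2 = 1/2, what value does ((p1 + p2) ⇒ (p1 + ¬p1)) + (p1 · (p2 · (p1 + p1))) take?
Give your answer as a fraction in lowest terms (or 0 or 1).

p1 + p2 = 1/2 + 1/2 = 1/2
¬p1 = ¬1/2 = 1/2
p1 + ¬p1 = 1/2 + 1/2 = 1/2
(p1 + p2) ⇒ (p1 + ¬p1) = 1/2 ⇒ 1/2 = 1/2
p1 + p1 = 1/2 + 1/2 = 1/2
p2 · (p1 + p1) = 1/2 · 1/2 = 1/2
p1 · (p2 · (p1 + p1)) = 1/2 · 1/2 = 1/2
((p1 + p2) ⇒ (p1 + ¬p1)) + (p1 · (p2 · (p1 + p1))) = 1/2 + 1/2 = 1/2

1/2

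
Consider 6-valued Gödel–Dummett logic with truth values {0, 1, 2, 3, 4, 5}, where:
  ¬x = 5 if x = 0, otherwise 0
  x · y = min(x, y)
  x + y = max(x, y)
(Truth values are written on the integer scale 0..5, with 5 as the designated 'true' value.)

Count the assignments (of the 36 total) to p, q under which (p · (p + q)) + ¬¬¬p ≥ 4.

value 5: 12 assignments (counts)
value 4: 6 assignments (counts)
value 3: 6 assignments
value 2: 6 assignments
value 1: 6 assignments
So 18 of the 36 assignments meet the threshold.

18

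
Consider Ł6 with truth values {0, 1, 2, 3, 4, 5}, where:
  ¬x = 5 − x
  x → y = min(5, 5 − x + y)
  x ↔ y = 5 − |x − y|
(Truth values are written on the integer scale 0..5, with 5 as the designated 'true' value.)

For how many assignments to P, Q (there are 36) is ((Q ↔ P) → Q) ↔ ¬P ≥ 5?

3

value 5: 3 assignments (counts)
value 4: 13 assignments
value 3: 2 assignments
value 2: 10 assignments
value 1: 1 assignment
value 0: 7 assignments
So 3 of the 36 assignments meet the threshold.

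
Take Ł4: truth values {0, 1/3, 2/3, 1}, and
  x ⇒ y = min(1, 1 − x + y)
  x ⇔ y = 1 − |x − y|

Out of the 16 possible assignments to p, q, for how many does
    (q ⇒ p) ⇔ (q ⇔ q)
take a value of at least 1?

10

p = 0, q = 0 ↦ 1  ≥
p = 0, q = 1/3 ↦ 2/3  <
p = 0, q = 2/3 ↦ 1/3  <
p = 0, q = 1 ↦ 0  <
p = 1/3, q = 0 ↦ 1  ≥
p = 1/3, q = 1/3 ↦ 1  ≥
p = 1/3, q = 2/3 ↦ 2/3  <
p = 1/3, q = 1 ↦ 1/3  <
p = 2/3, q = 0 ↦ 1  ≥
p = 2/3, q = 1/3 ↦ 1  ≥
p = 2/3, q = 2/3 ↦ 1  ≥
p = 2/3, q = 1 ↦ 2/3  <
p = 1, q = 0 ↦ 1  ≥
p = 1, q = 1/3 ↦ 1  ≥
p = 1, q = 2/3 ↦ 1  ≥
p = 1, q = 1 ↦ 1  ≥
So 10 of the 16 assignments meet the threshold.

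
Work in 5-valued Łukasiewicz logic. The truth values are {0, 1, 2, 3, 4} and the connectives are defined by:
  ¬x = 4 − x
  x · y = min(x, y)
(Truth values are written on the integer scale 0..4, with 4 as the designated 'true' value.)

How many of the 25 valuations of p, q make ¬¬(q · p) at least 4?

1

value 4: 1 assignment (counts)
value 3: 3 assignments
value 2: 5 assignments
value 1: 7 assignments
value 0: 9 assignments
So 1 of the 25 assignments meets the threshold.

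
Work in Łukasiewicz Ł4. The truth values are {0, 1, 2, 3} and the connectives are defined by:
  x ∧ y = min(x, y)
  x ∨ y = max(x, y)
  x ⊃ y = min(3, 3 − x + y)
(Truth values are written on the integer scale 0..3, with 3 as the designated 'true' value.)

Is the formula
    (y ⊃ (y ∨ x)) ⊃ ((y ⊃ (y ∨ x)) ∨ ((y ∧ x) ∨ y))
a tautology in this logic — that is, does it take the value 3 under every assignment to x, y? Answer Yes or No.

x = 0, y = 0 ↦ 3
x = 0, y = 1 ↦ 3
x = 0, y = 2 ↦ 3
x = 0, y = 3 ↦ 3
x = 1, y = 0 ↦ 3
x = 1, y = 1 ↦ 3
x = 1, y = 2 ↦ 3
x = 1, y = 3 ↦ 3
x = 2, y = 0 ↦ 3
x = 2, y = 1 ↦ 3
x = 2, y = 2 ↦ 3
x = 2, y = 3 ↦ 3
x = 3, y = 0 ↦ 3
x = 3, y = 1 ↦ 3
x = 3, y = 2 ↦ 3
x = 3, y = 3 ↦ 3
Every assignment gives a value ≥ 3.

Yes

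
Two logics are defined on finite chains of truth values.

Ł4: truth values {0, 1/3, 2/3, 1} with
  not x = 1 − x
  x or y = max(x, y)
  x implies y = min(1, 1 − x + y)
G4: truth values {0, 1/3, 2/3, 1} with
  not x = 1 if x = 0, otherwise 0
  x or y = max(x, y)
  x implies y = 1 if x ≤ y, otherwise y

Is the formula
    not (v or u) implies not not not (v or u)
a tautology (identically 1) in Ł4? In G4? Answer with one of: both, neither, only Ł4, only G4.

In Ł4: every assignment gives 1 — tautology.
In G4: every assignment gives 1 — tautology.

both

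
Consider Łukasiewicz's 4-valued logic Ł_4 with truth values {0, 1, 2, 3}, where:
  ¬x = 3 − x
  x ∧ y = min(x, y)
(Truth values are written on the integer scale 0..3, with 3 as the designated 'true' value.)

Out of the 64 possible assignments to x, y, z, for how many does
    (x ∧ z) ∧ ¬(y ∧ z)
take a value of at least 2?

value 3: 1 assignment (counts)
value 2: 7 assignments (counts)
value 1: 25 assignments
value 0: 31 assignments
So 8 of the 64 assignments meet the threshold.

8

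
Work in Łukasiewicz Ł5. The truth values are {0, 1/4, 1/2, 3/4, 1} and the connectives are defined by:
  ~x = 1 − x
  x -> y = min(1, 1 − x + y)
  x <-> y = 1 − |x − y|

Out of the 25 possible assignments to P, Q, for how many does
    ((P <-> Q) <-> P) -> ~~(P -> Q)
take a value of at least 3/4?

value 1: 21 assignments (counts)
value 3/4: 3 assignments (counts)
value 1/2: 1 assignment
So 24 of the 25 assignments meet the threshold.

24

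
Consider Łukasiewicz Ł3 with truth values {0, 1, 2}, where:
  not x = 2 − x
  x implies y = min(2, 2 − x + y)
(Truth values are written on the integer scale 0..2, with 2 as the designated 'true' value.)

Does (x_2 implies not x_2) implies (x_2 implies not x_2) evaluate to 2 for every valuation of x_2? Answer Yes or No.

Yes

x_2 = 0 ↦ 2
x_2 = 1 ↦ 2
x_2 = 2 ↦ 2
Every assignment gives a value ≥ 2.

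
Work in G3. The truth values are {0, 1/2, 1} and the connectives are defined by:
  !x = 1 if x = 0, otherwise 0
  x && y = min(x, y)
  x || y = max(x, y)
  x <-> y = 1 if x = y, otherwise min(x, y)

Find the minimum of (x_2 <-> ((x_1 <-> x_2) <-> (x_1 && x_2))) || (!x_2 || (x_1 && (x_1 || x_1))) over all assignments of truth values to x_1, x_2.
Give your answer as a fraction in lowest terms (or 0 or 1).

1/2

Take x_1 = 0, x_2 = 1/2:
x_1 <-> x_2 = 0 <-> 1/2 = 0
x_1 && x_2 = 0 && 1/2 = 0
(x_1 <-> x_2) <-> (x_1 && x_2) = 0 <-> 0 = 1
x_2 <-> ((x_1 <-> x_2) <-> (x_1 && x_2)) = 1/2 <-> 1 = 1/2
!x_2 = !1/2 = 0
x_1 || x_1 = 0 || 0 = 0
x_1 && (x_1 || x_1) = 0 && 0 = 0
!x_2 || (x_1 && (x_1 || x_1)) = 0 || 0 = 0
(x_2 <-> ((x_1 <-> x_2) <-> (x_1 && x_2))) || (!x_2 || (x_1 && (x_1 || x_1))) = 1/2 || 0 = 1/2
No assignment yields a value below 1/2, so this is the minimum.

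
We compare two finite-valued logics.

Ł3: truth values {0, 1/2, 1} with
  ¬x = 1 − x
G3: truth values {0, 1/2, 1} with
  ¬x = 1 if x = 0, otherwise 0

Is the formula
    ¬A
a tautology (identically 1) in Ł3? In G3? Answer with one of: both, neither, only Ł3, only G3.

In Ł3: at A = 1/2 the value is 1/2 — not a tautology.
In G3: at A = 1/2 the value is 0 — not a tautology.

neither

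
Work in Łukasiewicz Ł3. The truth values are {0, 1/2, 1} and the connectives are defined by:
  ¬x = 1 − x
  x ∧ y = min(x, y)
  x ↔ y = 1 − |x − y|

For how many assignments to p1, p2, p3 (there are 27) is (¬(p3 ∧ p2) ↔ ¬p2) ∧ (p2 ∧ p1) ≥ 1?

value 1: 1 assignment (counts)
value 1/2: 9 assignments
value 0: 17 assignments
So 1 of the 27 assignments meets the threshold.

1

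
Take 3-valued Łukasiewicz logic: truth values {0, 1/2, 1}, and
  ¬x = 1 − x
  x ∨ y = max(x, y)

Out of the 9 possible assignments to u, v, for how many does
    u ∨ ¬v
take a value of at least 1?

5

u = 0, v = 0 ↦ 1  ≥
u = 0, v = 1/2 ↦ 1/2  <
u = 0, v = 1 ↦ 0  <
u = 1/2, v = 0 ↦ 1  ≥
u = 1/2, v = 1/2 ↦ 1/2  <
u = 1/2, v = 1 ↦ 1/2  <
u = 1, v = 0 ↦ 1  ≥
u = 1, v = 1/2 ↦ 1  ≥
u = 1, v = 1 ↦ 1  ≥
So 5 of the 9 assignments meet the threshold.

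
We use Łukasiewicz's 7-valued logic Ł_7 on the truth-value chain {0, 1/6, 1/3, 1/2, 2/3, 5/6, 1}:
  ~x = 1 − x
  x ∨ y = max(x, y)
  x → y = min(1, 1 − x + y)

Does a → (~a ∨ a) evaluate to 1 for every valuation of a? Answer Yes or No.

Yes

a = 0 ↦ 1
a = 1/6 ↦ 1
a = 1/3 ↦ 1
a = 1/2 ↦ 1
a = 2/3 ↦ 1
a = 5/6 ↦ 1
a = 1 ↦ 1
Every assignment gives a value ≥ 1.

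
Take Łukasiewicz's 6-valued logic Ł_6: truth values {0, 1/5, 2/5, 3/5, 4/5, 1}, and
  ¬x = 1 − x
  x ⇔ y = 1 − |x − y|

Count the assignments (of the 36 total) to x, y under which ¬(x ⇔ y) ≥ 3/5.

12

value 1: 2 assignments (counts)
value 4/5: 4 assignments (counts)
value 3/5: 6 assignments (counts)
value 2/5: 8 assignments
value 1/5: 10 assignments
value 0: 6 assignments
So 12 of the 36 assignments meet the threshold.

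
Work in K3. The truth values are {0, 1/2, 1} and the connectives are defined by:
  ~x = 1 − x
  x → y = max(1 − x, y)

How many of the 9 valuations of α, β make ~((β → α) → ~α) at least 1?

α = 0, β = 0 ↦ 0  <
α = 0, β = 1/2 ↦ 0  <
α = 0, β = 1 ↦ 0  <
α = 1/2, β = 0 ↦ 1/2  <
α = 1/2, β = 1/2 ↦ 1/2  <
α = 1/2, β = 1 ↦ 1/2  <
α = 1, β = 0 ↦ 1  ≥
α = 1, β = 1/2 ↦ 1  ≥
α = 1, β = 1 ↦ 1  ≥
So 3 of the 9 assignments meet the threshold.

3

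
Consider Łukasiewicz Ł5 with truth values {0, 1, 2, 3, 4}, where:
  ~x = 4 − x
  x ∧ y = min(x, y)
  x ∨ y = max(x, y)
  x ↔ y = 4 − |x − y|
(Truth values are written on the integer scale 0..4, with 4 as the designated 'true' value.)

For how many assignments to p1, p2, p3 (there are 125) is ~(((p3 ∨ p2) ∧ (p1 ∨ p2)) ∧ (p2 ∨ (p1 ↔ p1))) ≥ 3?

value 4: 9 assignments (counts)
value 3: 23 assignments (counts)
value 2: 31 assignments
value 1: 33 assignments
value 0: 29 assignments
So 32 of the 125 assignments meet the threshold.

32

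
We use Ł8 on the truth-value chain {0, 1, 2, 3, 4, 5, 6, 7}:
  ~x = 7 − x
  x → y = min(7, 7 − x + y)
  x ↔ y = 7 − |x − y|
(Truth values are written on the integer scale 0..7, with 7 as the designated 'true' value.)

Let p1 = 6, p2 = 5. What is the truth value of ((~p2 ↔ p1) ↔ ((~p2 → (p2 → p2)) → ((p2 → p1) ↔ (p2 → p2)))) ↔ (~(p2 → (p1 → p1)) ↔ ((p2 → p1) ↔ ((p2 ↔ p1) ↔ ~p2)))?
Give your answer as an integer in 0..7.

6

~p2 = ~5 = 2
~p2 ↔ p1 = 2 ↔ 6 = 3
~p2 = ~5 = 2
p2 → p2 = 5 → 5 = 7
~p2 → (p2 → p2) = 2 → 7 = 7
p2 → p1 = 5 → 6 = 7
p2 → p2 = 5 → 5 = 7
(p2 → p1) ↔ (p2 → p2) = 7 ↔ 7 = 7
(~p2 → (p2 → p2)) → ((p2 → p1) ↔ (p2 → p2)) = 7 → 7 = 7
(~p2 ↔ p1) ↔ ((~p2 → (p2 → p2)) → ((p2 → p1) ↔ (p2 → p2))) = 3 ↔ 7 = 3
p1 → p1 = 6 → 6 = 7
p2 → (p1 → p1) = 5 → 7 = 7
~(p2 → (p1 → p1)) = ~7 = 0
p2 → p1 = 5 → 6 = 7
p2 ↔ p1 = 5 ↔ 6 = 6
~p2 = ~5 = 2
(p2 ↔ p1) ↔ ~p2 = 6 ↔ 2 = 3
(p2 → p1) ↔ ((p2 ↔ p1) ↔ ~p2) = 7 ↔ 3 = 3
~(p2 → (p1 → p1)) ↔ ((p2 → p1) ↔ ((p2 ↔ p1) ↔ ~p2)) = 0 ↔ 3 = 4
((~p2 ↔ p1) ↔ ((~p2 → (p2 → p2)) → ((p2 → p1) ↔ (p2 → p2)))) ↔ (~(p2 → (p1 → p1)) ↔ ((p2 → p1) ↔ ((p2 ↔ p1) ↔ ~p2))) = 3 ↔ 4 = 6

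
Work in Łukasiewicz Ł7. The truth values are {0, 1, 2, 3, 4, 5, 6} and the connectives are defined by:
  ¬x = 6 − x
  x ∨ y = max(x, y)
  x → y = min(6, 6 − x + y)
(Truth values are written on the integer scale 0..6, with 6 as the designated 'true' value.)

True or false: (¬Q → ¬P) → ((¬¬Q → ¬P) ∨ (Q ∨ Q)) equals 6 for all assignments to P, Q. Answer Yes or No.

Counterexample: take P = 2, Q = 5.
¬Q = ¬5 = 1
¬P = ¬2 = 4
¬Q → ¬P = 1 → 4 = 6
¬Q = ¬5 = 1
¬¬Q = ¬1 = 5
¬P = ¬2 = 4
¬¬Q → ¬P = 5 → 4 = 5
Q ∨ Q = 5 ∨ 5 = 5
(¬¬Q → ¬P) ∨ (Q ∨ Q) = 5 ∨ 5 = 5
(¬Q → ¬P) → ((¬¬Q → ¬P) ∨ (Q ∨ Q)) = 6 → 5 = 5
This gives 5 ≠ 6.

No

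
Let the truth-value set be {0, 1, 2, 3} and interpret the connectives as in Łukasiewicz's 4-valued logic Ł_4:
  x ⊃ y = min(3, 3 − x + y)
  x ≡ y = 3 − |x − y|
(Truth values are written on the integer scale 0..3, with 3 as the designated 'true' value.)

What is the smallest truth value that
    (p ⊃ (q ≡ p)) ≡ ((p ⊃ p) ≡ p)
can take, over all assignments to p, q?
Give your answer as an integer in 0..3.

0

Take p = 0, q = 0:
q ≡ p = 0 ≡ 0 = 3
p ⊃ (q ≡ p) = 0 ⊃ 3 = 3
p ⊃ p = 0 ⊃ 0 = 3
(p ⊃ p) ≡ p = 3 ≡ 0 = 0
(p ⊃ (q ≡ p)) ≡ ((p ⊃ p) ≡ p) = 3 ≡ 0 = 0
No assignment yields a value below 0, so this is the minimum.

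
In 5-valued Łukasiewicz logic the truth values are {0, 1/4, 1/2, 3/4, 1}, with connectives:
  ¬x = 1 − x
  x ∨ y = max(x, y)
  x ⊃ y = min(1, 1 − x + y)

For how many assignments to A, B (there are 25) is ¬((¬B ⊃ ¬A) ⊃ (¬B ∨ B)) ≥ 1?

value 1/2: 3 assignments
value 1/4: 7 assignments
value 0: 15 assignments
So 0 of the 25 assignments meet the threshold.

0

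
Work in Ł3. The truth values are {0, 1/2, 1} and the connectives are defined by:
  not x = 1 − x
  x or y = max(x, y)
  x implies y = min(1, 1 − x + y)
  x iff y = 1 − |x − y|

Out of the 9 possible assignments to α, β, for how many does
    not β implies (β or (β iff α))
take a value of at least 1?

α = 0, β = 0 ↦ 1  ≥
α = 0, β = 1/2 ↦ 1  ≥
α = 0, β = 1 ↦ 1  ≥
α = 1/2, β = 0 ↦ 1/2  <
α = 1/2, β = 1/2 ↦ 1  ≥
α = 1/2, β = 1 ↦ 1  ≥
α = 1, β = 0 ↦ 0  <
α = 1, β = 1/2 ↦ 1  ≥
α = 1, β = 1 ↦ 1  ≥
So 7 of the 9 assignments meet the threshold.

7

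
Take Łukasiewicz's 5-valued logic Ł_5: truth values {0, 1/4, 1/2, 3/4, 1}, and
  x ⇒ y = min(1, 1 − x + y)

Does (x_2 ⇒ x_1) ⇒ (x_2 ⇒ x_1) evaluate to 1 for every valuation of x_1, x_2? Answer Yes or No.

At x_1 = 1, x_2 = 3/4, for instance:
x_2 ⇒ x_1 = 3/4 ⇒ 1 = 1
(x_2 ⇒ x_1) ⇒ (x_2 ⇒ x_1) = 1 ⇒ 1 = 1
and checking the remaining 24 assignments likewise gives ≥ 1 in every case.

Yes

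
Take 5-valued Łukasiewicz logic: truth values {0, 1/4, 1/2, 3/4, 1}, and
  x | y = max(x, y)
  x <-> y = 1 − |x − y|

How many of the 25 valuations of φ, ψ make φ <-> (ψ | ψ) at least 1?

5

value 1: 5 assignments (counts)
value 3/4: 8 assignments
value 1/2: 6 assignments
value 1/4: 4 assignments
value 0: 2 assignments
So 5 of the 25 assignments meet the threshold.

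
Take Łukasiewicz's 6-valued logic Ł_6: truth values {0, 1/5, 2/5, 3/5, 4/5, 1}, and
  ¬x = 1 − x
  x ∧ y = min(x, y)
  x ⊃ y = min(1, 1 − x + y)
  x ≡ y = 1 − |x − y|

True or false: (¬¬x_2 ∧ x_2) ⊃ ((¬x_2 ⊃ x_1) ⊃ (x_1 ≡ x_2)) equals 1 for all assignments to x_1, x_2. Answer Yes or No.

Counterexample: take x_1 = 0, x_2 = 4/5.
¬x_2 = ¬4/5 = 1/5
¬¬x_2 = ¬1/5 = 4/5
¬¬x_2 ∧ x_2 = 4/5 ∧ 4/5 = 4/5
¬x_2 = ¬4/5 = 1/5
¬x_2 ⊃ x_1 = 1/5 ⊃ 0 = 4/5
x_1 ≡ x_2 = 0 ≡ 4/5 = 1/5
(¬x_2 ⊃ x_1) ⊃ (x_1 ≡ x_2) = 4/5 ⊃ 1/5 = 2/5
(¬¬x_2 ∧ x_2) ⊃ ((¬x_2 ⊃ x_1) ⊃ (x_1 ≡ x_2)) = 4/5 ⊃ 2/5 = 3/5
This gives 3/5 ≠ 1.

No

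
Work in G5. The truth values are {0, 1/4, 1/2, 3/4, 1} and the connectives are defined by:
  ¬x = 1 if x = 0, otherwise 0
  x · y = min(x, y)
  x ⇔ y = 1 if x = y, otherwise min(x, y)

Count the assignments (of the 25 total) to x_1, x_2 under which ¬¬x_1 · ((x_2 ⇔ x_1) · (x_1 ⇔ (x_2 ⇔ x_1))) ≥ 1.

1

value 1: 1 assignment (counts)
value 3/4: 3 assignments
value 1/2: 5 assignments
value 1/4: 7 assignments
value 0: 9 assignments
So 1 of the 25 assignments meets the threshold.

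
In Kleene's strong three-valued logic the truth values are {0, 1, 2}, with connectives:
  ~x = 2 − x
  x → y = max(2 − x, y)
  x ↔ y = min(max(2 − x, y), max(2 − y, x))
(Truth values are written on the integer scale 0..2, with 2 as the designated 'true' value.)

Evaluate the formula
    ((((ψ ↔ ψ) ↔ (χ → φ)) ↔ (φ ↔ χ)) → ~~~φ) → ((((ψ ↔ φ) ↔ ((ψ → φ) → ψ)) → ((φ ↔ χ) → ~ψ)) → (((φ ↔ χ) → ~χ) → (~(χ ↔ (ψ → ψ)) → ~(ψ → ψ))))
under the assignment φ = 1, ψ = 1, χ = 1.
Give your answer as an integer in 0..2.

1

ψ ↔ ψ = 1 ↔ 1 = 1
χ → φ = 1 → 1 = 1
(ψ ↔ ψ) ↔ (χ → φ) = 1 ↔ 1 = 1
φ ↔ χ = 1 ↔ 1 = 1
((ψ ↔ ψ) ↔ (χ → φ)) ↔ (φ ↔ χ) = 1 ↔ 1 = 1
~φ = ~1 = 1
~~φ = ~1 = 1
~~~φ = ~1 = 1
(((ψ ↔ ψ) ↔ (χ → φ)) ↔ (φ ↔ χ)) → ~~~φ = 1 → 1 = 1
ψ ↔ φ = 1 ↔ 1 = 1
ψ → φ = 1 → 1 = 1
(ψ → φ) → ψ = 1 → 1 = 1
(ψ ↔ φ) ↔ ((ψ → φ) → ψ) = 1 ↔ 1 = 1
φ ↔ χ = 1 ↔ 1 = 1
~ψ = ~1 = 1
(φ ↔ χ) → ~ψ = 1 → 1 = 1
((ψ ↔ φ) ↔ ((ψ → φ) → ψ)) → ((φ ↔ χ) → ~ψ) = 1 → 1 = 1
φ ↔ χ = 1 ↔ 1 = 1
~χ = ~1 = 1
(φ ↔ χ) → ~χ = 1 → 1 = 1
ψ → ψ = 1 → 1 = 1
χ ↔ (ψ → ψ) = 1 ↔ 1 = 1
~(χ ↔ (ψ → ψ)) = ~1 = 1
ψ → ψ = 1 → 1 = 1
~(ψ → ψ) = ~1 = 1
~(χ ↔ (ψ → ψ)) → ~(ψ → ψ) = 1 → 1 = 1
((φ ↔ χ) → ~χ) → (~(χ ↔ (ψ → ψ)) → ~(ψ → ψ)) = 1 → 1 = 1
(((ψ ↔ φ) ↔ ((ψ → φ) → ψ)) → ((φ ↔ χ) → ~ψ)) → (((φ ↔ χ) → ~χ) → (~(χ ↔ (ψ → ψ)) → ~(ψ → ψ))) = 1 → 1 = 1
((((ψ ↔ ψ) ↔ (χ → φ)) ↔ (φ ↔ χ)) → ~~~φ) → ((((ψ ↔ φ) ↔ ((ψ → φ) → ψ)) → ((φ ↔ χ) → ~ψ)) → (((φ ↔ χ) → ~χ) → (~(χ ↔ (ψ → ψ)) → ~(ψ → ψ)))) = 1 → 1 = 1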